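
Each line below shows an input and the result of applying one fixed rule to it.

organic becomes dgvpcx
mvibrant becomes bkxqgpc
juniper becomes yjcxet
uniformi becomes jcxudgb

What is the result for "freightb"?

ugtxvwi

Each output is the input with this applied: shift every letter 11 places backward in the alphabet (wrapping around), then delete the last character.
On "freightb": the first step gives "ugtxvwiq", and the second then gives "ugtxvwi".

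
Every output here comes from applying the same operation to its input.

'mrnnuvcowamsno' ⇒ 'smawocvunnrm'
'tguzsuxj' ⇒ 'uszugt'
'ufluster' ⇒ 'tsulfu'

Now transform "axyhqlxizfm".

zixlqhyxa

The rule is to delete the last 2 characters, then reverse the string.
On "axyhqlxizfm": the first step gives "axyhqlxiz", and the second then gives "zixlqhyxa".
(Check on "mrnnuvcowamsno": → "mrnnuvcowams" → "smawocvunnrm" ✓)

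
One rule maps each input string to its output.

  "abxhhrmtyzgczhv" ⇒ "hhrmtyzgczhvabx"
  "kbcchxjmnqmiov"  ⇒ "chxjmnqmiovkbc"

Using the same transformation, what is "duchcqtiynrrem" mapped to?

hcqtiynrremduc

The transformation: move the first 3 characters to the end (rotate left by 3).
So "duchcqtiynrrem" becomes "hcqtiynrremduc".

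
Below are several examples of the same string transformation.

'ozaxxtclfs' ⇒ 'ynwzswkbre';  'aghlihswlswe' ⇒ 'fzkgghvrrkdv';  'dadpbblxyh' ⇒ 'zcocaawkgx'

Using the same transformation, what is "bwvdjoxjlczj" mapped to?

Each output is the input with this applied: shift every letter 1 place backward in the alphabet (wrapping around), then swap each adjacent pair of characters (1↔2, 3↔4, ...).
"bwvdjoxjlczj" → "avucinwikbyi" → "vacuniiwbkiy".

vacuniiwbkiy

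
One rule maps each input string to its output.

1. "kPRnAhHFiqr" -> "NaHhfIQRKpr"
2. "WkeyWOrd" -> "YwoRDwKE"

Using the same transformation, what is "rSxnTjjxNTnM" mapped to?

What's happening: flip the case of every letter, then move the first 3 characters to the end (rotate left by 3).
Applying both steps to "rSxnTjjxNTnM": "RsXNtJJXntNm", then "NtJJXntNmRsX".

NtJJXntNmRsX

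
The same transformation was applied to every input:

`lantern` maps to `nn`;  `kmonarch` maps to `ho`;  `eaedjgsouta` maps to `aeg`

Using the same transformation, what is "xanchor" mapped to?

In each case the input is transformed by: move the last 3 characters to the front (rotate right by 3), then keep one character in every 3, starting at position 3 (positions 3rd, 6th, 9th, ...).
Applying both steps to "xanchor": "horxanc", then "rn".

rn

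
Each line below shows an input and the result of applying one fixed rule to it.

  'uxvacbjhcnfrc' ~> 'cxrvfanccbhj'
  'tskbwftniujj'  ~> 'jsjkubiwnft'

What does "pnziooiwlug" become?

gnuzliwoio

What's happening: take characters alternately from the front and the back (1st, last, 2nd, 2nd-last, ...), then delete the first character.
Applying both steps to "pnziooiwlug": "pgnuzliwoio", then "gnuzliwoio".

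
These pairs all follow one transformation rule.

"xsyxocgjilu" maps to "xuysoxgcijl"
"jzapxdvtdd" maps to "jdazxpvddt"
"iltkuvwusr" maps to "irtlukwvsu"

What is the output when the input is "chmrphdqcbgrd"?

What's happening: move the last character to the front, then swap each adjacent pair of characters (1↔2, 3↔4, ...).
Applying that to "chmrphdqcbgrd" gives "cdmhprdhcqgbr".
(Check on "jzapxdvtdd": → "djzapxdvtd" → "jdazxpvddt" ✓)

cdmhprdhcqgbr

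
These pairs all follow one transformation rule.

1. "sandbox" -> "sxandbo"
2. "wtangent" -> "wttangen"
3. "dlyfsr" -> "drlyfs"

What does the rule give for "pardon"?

In each case the input is transformed by: swap the first and last characters, then move the last character to the front.
So "pardon" becomes "pnardo".

pnardo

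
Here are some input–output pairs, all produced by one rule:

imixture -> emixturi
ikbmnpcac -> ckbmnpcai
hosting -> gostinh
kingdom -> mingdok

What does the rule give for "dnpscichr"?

Each output is the input with this applied: swap the first and last characters.
Doing the same to "dnpscichr": "rnpscichd".

rnpscichd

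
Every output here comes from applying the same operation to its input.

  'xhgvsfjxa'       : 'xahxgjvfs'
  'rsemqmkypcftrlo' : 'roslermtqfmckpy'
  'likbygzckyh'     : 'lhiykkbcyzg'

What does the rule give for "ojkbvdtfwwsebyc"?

ocjykbbevsdwtwf

Rule — take characters alternately from the front and the back (1st, last, 2nd, 2nd-last, ...).
So "ojkbvdtfwwsebyc" becomes "ocjykbbevsdwtwf".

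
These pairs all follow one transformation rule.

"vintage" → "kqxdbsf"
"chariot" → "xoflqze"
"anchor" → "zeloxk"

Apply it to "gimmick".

Looking at the pairs, the operation is to move the first 2 characters to the end (rotate left by 2), then shift every letter 3 places backward in the alphabet (wrapping around).
Applying both steps to "gimmick": "mmickgi", then "jjfzhdf".

jjfzhdf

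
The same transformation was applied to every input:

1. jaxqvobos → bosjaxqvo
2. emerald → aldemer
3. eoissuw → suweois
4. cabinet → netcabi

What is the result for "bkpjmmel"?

melbkpjm

What's happening: move the last 3 characters to the front (rotate right by 3).
On "bkpjmmel" that produces "melbkpjm".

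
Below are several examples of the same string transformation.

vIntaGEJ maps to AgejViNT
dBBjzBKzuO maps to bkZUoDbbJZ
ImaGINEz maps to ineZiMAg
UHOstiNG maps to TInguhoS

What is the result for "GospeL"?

In each case the input is transformed by: swap the front and back halves of the string, then flip the case of every letter.
For "GospeL", step one produces "peLGos"; step two turns that into "PElgOS".

PElgOS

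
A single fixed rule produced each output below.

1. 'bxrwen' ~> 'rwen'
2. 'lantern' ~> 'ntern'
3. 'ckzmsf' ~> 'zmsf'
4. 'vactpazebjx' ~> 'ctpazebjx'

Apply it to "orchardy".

chardy

Rule — delete the first 2 characters.
Applying that to "orchardy" gives "chardy".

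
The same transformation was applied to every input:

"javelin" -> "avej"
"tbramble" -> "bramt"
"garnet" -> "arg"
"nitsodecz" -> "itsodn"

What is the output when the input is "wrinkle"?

In each case the input is transformed by: delete the last 3 characters, then move the first character to the end.
Applying both steps to "wrinkle": "wrin", then "rinw".

rinw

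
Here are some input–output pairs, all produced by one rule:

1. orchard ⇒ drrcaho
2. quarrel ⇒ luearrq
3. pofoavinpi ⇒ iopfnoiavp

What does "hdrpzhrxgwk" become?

The transformation: take characters alternately from the front and the back (1st, last, 2nd, 2nd-last, ...), then move the first character to the end.
Applying both steps to "hdrpzhrxgwk": "hkdwrgpxzrh", then "kdwrgpxzrhh".

kdwrgpxzrhh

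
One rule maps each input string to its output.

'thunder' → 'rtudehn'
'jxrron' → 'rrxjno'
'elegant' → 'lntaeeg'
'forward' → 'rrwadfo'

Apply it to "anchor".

norach

The pattern: sort the characters into alphabetical order, then move the last 3 characters to the front (rotate right by 3).
Applying both steps to "anchor": "achnor", then "norach".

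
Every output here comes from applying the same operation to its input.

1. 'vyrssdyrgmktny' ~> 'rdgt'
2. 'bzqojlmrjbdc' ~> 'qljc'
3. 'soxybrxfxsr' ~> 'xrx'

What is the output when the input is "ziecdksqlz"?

ekl

Rule — keep one character in every 3, starting at position 3 (positions 3rd, 6th, 9th, ...).
On "ziecdksqlz" that produces "ekl".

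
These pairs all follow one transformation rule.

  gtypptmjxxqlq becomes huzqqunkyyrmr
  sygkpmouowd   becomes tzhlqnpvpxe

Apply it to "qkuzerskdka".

rlvafstlelb

What's happening: shift every letter 1 place forward in the alphabet (wrapping around).
Applying that to "qkuzerskdka" gives "rlvafstlelb".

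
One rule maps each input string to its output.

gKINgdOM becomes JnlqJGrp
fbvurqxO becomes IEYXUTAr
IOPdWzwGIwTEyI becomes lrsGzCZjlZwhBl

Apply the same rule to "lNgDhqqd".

OqJgKTTG

What's happening: shift every letter 3 places forward in the alphabet (wrapping around), then flip the case of every letter.
On "lNgDhqqd": the first step gives "oQjGkttg", and the second then gives "OqJgKTTG".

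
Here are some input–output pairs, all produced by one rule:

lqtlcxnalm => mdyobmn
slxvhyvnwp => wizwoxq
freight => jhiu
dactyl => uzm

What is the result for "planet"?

ofu

In each case the input is transformed by: shift every letter 1 place forward in the alphabet (wrapping around), then delete the first 3 characters.
On "planet": the first step gives "qmbofu", and the second then gives "ofu".
(Check on "dactyl": → "ebduzm" → "uzm" ✓)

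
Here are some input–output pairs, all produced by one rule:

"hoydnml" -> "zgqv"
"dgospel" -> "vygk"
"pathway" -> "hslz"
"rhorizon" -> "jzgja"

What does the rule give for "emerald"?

wewj

The rule is to delete the last 3 characters, then shift every letter 8 places backward in the alphabet (wrapping around).
On "emerald": the first step gives "emer", and the second then gives "wewj".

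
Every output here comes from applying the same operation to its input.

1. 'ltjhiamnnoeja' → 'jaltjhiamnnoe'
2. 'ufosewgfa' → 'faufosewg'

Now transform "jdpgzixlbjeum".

umjdpgzixlbje

The pattern: move the last 2 characters to the front (rotate right by 2).
Doing the same to "jdpgzixlbjeum": "umjdpgzixlbje".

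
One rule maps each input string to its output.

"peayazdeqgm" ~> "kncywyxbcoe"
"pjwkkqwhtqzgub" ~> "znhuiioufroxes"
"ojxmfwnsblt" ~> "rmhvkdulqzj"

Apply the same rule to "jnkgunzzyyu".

shlieslxxww

The rule is to shift every letter 2 places backward in the alphabet (wrapping around), then move the last character to the front.
Starting from "jnkgunzzyyu": after the first operation, "hlieslxxwws"; after the second, "shlieslxxww".
(Check on "peayazdeqgm": → "ncywyxbcoek" → "kncywyxbcoe" ✓)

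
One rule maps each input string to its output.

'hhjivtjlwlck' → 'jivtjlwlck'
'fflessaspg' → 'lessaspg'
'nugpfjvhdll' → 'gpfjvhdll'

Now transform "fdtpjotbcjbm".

Rule — delete the first 2 characters.
Applying that to "fdtpjotbcjbm" gives "tpjotbcjbm".

tpjotbcjbm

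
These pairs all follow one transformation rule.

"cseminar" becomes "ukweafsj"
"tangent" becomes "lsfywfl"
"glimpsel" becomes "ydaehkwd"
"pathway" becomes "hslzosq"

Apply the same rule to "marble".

In each case the input is transformed by: shift every letter 8 places backward in the alphabet (wrapping around).
On "marble" that produces "esjtdw".

esjtdw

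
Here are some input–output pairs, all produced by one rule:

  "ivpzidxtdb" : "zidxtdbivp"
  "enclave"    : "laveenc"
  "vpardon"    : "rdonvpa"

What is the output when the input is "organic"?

anicorg

Rule — move the first 3 characters to the end (rotate left by 3).
On "organic" that produces "anicorg".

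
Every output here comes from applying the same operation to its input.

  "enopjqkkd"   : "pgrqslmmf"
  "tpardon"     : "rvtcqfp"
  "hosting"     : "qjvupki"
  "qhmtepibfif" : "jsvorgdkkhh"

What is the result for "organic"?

tqcikpe

In each case the input is transformed by: swap each adjacent pair of characters (1↔2, 3↔4, ...), then shift every letter 2 places forward in the alphabet (wrapping around).
For "organic", step one produces "roaginc"; step two turns that into "tqcikpe".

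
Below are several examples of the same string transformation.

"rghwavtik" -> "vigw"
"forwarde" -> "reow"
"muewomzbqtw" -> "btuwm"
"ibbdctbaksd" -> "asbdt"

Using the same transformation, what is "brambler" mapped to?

lrrm

What's happening: keep every other character starting from the second (positions 2nd, 4th, 6th, ...), then move the last 2 characters to the front (rotate right by 2).
Working it through for "brambler": intermediate "rmlr", final "lrrm".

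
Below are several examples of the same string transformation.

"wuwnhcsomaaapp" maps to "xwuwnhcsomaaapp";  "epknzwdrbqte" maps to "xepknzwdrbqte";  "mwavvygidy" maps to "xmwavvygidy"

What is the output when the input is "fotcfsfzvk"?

xfotcfsfzvk

In each case the input is transformed by: prepend "x".
For "fotcfsfzvk" the result is "xfotcfsfzvk".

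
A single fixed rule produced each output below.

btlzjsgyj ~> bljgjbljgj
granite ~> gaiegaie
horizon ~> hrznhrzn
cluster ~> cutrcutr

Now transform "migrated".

mgaemgae

The transformation: keep every other character starting from the first (positions 1st, 3rd, 5th, ...), then write the whole string twice.
On "migrated": the first step gives "mgae", and the second then gives "mgaemgae".
(Check on "btlzjsgyj": → "bljgj" → "bljgjbljgj" ✓)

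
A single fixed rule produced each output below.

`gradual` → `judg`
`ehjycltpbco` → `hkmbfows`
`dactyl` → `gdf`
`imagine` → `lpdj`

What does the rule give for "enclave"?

hqfo

The rule is to delete the last 3 characters, then shift every letter 3 places forward in the alphabet (wrapping around).
Working it through for "enclave": intermediate "encl", final "hqfo".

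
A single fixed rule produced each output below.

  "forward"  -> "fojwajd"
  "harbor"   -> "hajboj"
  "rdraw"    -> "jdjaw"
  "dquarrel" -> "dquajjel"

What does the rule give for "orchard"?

Looking at the pairs, the operation is to replace every "r" with "j".
For "orchard" the result is "ojchajd".

ojchajd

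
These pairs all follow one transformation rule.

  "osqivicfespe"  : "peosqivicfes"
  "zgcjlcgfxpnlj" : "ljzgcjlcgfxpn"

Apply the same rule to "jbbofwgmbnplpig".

igjbbofwgmbnplp

Rule — move the last 2 characters to the front (rotate right by 2).
For "jbbofwgmbnplpig" the result is "igjbbofwgmbnplp".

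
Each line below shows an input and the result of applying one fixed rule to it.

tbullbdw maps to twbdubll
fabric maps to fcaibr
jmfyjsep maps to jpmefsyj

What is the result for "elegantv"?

evltenga

Each output is the input with this applied: take characters alternately from the front and the back (1st, last, 2nd, 2nd-last, ...).
On "elegantv" that produces "evltenga".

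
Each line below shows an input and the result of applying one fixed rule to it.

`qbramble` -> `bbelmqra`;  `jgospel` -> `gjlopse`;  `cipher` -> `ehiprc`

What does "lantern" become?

elnnrta

What's happening: sort the characters into alphabetical order, then move the first character to the end.
"lantern" → "aelnnrt" → "elnnrta".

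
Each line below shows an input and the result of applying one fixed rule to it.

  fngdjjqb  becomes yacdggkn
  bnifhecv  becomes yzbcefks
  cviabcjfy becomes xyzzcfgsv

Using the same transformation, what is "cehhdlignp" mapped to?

Rule — sort the characters into alphabetical order, then shift every letter 3 places backward in the alphabet (wrapping around).
On "cehhdlignp": the first step gives "cdeghhilnp", and the second then gives "zabdeefikm".

zabdeefikm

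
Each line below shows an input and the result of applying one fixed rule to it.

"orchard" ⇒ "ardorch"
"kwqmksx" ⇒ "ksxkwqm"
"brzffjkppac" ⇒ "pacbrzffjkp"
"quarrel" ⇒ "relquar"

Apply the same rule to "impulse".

Looking at the pairs, the operation is to move the last 3 characters to the front (rotate right by 3).
"impulse" → "lseimpu".

lseimpu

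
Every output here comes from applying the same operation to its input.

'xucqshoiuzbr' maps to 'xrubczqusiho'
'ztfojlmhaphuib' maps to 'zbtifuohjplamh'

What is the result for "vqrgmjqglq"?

What's happening: take characters alternately from the front and the back (1st, last, 2nd, 2nd-last, ...).
Doing the same to "vqrgmjqglq": "vqqlrggqmj".

vqqlrggqmj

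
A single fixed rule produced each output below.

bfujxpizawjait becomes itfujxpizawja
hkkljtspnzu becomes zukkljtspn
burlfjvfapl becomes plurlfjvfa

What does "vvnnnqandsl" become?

slvnnnqand

Each output is the input with this applied: delete the first character, then move the last 2 characters to the front (rotate right by 2).
Applying both steps to "vvnnnqandsl": "vnnnqandsl", then "slvnnnqand".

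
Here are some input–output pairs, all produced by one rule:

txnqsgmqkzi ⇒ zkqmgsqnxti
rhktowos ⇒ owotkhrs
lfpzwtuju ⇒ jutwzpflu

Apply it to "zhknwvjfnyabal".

What's happening: reverse the string, then move the first character to the end.
On "zhknwvjfnyabal": the first step gives "labaynfjvwnkhz", and the second then gives "abaynfjvwnkhzl".
(Check on "rhktowos": → "sowotkhr" → "owotkhrs" ✓)

abaynfjvwnkhzl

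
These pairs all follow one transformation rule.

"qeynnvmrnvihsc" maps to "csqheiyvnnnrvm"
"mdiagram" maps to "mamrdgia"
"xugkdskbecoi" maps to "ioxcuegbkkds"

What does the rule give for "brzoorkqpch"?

hcbprqzkoro

Looking at the pairs, the operation is to move the last character to the front, then take characters alternately from the front and the back (1st, last, 2nd, 2nd-last, ...).
Applying both steps to "brzoorkqpch": "hbrzoorkqpc", then "hcbprqzkoro".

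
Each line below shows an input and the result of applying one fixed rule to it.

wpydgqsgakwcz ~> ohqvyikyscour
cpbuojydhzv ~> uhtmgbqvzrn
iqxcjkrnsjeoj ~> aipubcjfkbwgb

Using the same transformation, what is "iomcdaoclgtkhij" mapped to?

ageuvsgudylczab

What's happening: shift every letter 8 places backward in the alphabet (wrapping around).
"iomcdaoclgtkhij" → "ageuvsgudylczab".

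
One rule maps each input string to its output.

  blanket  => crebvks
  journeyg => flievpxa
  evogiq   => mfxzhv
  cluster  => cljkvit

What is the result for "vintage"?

Each output is the input with this applied: shift every letter 9 places backward in the alphabet (wrapping around), then move the first character to the end.
For "vintage", step one produces "mzekrxv"; step two turns that into "zekrxvm".

zekrxvm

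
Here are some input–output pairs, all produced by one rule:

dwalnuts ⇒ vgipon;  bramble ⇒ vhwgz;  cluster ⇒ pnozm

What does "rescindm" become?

In each case the input is transformed by: shift every letter 5 places backward in the alphabet (wrapping around), then delete the first 2 characters.
Applying both steps to "rescindm": "mznxdiyh", then "nxdiyh".

nxdiyh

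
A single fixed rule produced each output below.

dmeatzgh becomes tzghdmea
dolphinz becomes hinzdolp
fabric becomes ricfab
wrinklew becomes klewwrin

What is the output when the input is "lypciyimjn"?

yimjnlypci

Each output is the input with this applied: swap the front and back halves of the string.
So "lypciyimjn" becomes "yimjnlypci".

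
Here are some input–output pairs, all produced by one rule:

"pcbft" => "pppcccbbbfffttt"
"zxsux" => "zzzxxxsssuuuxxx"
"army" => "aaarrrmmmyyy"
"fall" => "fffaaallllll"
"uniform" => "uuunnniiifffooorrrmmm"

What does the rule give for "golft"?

Each output is the input with this applied: repeat every character 3 times.
On "golft" that produces "gggooolllfffttt".

gggooolllfffttt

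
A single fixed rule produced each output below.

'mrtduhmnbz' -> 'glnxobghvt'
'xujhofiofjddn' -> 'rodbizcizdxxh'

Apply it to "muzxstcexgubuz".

The pattern: shift every letter 6 places backward in the alphabet (wrapping around).
For "muzxstcexgubuz" the result is "gotrmnwyraovot".

gotrmnwyraovot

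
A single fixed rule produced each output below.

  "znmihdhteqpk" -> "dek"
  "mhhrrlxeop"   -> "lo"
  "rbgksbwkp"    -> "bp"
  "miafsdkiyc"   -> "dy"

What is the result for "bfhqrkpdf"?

kf

Each output is the input with this applied: keep one character in every 3, starting at position 3 (positions 3rd, 6th, 9th, ...), then delete the first character.
For "bfhqrkpdf" the result is "kf".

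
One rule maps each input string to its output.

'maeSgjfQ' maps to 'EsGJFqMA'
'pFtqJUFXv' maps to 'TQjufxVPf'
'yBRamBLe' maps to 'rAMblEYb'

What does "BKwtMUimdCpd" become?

The transformation: move the first 2 characters to the end (rotate left by 2), then flip the case of every letter.
So "BKwtMUimdCpd" becomes "WTmuIMDcPDbk".
(Check on "yBRamBLe": → "RamBLeyB" → "rAMblEYb" ✓)

WTmuIMDcPDbk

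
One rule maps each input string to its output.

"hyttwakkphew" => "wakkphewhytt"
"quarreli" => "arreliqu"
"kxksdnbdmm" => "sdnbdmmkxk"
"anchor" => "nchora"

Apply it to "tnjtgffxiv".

tgffxivtnj

Each output is the input with this applied: move the last 2 characters to the front (rotate right by 2), then swap the front and back halves of the string.
For "tnjtgffxiv", step one produces "ivtnjtgffx"; step two turns that into "tgffxivtnj".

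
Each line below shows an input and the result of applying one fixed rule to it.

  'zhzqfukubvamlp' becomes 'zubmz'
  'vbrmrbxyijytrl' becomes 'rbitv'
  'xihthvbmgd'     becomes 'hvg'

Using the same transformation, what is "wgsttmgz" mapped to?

Looking at the pairs, the operation is to move the first character to the end, then keep one character in every 3, starting at position 2 (positions 2nd, 5th, 8th, ...).
On "wgsttmgz": the first step gives "gsttmgzw", and the second then gives "smw".

smw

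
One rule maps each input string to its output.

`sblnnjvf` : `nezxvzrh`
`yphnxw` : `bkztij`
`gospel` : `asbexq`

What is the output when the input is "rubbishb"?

In each case the input is transformed by: swap each adjacent pair of characters (1↔2, 3↔4, ...), then shift every letter 12 places forward in the alphabet (wrapping around).
On "rubbishb": the first step gives "urbbsibh", and the second then gives "gdnneunt".
(Check on "gospel": → "ogpsle" → "asbexq" ✓)

gdnneunt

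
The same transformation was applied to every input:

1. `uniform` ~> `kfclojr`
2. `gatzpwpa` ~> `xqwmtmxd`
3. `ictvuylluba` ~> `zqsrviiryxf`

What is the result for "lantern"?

xkqboki

The pattern: move the first character to the end, then shift every letter 3 places backward in the alphabet (wrapping around).
So "lantern" becomes "xkqboki".
(Check on "uniform": → "niformu" → "kfclojr" ✓)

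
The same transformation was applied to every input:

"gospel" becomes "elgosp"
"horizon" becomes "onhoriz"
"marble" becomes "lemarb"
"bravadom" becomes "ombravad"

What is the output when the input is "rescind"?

ndresci

What's happening: move the last 2 characters to the front (rotate right by 2).
Applying that to "rescind" gives "ndresci".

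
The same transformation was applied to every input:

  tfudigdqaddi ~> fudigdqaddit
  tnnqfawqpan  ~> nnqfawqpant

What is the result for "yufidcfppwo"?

ufidcfppwoy

The transformation: move the first character to the end.
Doing the same to "yufidcfppwo": "ufidcfppwoy".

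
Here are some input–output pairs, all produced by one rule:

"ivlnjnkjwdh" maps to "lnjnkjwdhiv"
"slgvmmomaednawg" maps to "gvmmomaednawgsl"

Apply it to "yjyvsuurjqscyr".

yvsuurjqscyryj

The pattern: move the first 2 characters to the end (rotate left by 2).
For "yjyvsuurjqscyr" the result is "yvsuurjqscyryj".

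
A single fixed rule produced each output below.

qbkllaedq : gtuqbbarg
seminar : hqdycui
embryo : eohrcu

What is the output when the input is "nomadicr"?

hsytqced

The rule is to shift every letter 10 places backward in the alphabet (wrapping around), then reverse the string.
Starting from "nomadicr": after the first operation, "decqtysh"; after the second, "hsytqced".
(Check on "qbkllaedq": → "grabbqutg" → "gtuqbbarg" ✓)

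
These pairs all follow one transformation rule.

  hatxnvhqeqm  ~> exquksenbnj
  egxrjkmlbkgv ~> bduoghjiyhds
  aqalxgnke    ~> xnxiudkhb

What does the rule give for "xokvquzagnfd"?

ulhsnrwxdkca

Looking at the pairs, the operation is to shift every letter 3 places backward in the alphabet (wrapping around).
"xokvquzagnfd" → "ulhsnrwxdkca".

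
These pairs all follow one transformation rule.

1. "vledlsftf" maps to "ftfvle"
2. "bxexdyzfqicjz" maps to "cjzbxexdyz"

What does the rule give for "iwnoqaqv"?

aqviw

Each output is the input with this applied: move the last 3 characters to the front (rotate right by 3), then delete the last 3 characters.
"iwnoqaqv" → "aqviw".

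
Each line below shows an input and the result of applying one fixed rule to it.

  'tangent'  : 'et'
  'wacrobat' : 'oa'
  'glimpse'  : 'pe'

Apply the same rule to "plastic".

What's happening: keep every other character starting from the first (positions 1st, 3rd, 5th, ...), then delete the first 2 characters.
"plastic" → "patc" → "tc".

tc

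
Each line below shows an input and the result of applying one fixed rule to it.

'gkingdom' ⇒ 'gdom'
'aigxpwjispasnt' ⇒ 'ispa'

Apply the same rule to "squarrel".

rrel

In each case the input is transformed by: swap the front and back halves of the string, then keep only the first 4 characters.
For "squarrel", step one produces "rrelsqua"; step two turns that into "rrel".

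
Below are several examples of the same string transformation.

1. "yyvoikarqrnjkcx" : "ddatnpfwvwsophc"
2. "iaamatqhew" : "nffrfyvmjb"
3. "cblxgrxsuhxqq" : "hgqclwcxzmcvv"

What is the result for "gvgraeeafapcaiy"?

lalwfjjfkfuhfnd

In each case the input is transformed by: shift every letter 5 places forward in the alphabet (wrapping around).
Applying that to "gvgraeeafapcaiy" gives "lalwfjjfkfuhfnd".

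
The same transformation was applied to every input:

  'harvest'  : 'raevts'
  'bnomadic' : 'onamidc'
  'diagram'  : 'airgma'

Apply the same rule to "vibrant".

Each output is the input with this applied: delete the first character, then swap each adjacent pair of characters (1↔2, 3↔4, ...).
Applying that to "vibrant" gives "biartn".

biartn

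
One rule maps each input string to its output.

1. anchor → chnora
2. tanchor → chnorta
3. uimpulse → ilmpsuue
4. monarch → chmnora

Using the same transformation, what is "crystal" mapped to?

In each case the input is transformed by: sort the characters into alphabetical order, then move the first character to the end.
"crystal" → "clrstya".

clrstya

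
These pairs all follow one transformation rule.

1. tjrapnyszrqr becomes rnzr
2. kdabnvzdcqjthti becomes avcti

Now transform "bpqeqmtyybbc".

qmyc

Rule — keep one character in every 3, starting at position 3 (positions 3rd, 6th, 9th, ...).
"bpqeqmtyybbc" → "qmyc".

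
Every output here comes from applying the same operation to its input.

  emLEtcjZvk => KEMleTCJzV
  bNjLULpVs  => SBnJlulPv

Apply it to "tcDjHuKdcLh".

What's happening: flip the case of every letter, then move the last character to the front.
Applying that to "tcDjHuKdcLh" gives "HTCdJhUkDCl".

HTCdJhUkDCl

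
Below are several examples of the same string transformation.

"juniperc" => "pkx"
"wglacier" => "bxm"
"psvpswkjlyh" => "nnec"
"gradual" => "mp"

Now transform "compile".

jd

The rule is to keep one character in every 3, starting at position 2 (positions 2nd, 5th, 8th, ...), then shift every letter 5 places backward in the alphabet (wrapping around).
Applying both steps to "compile": "oi", then "jd".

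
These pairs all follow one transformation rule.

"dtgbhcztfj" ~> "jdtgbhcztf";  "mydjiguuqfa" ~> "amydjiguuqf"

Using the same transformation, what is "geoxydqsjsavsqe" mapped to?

In each case the input is transformed by: move the last character to the front.
Applying that to "geoxydqsjsavsqe" gives "egeoxydqsjsavsq".

egeoxydqsjsavsq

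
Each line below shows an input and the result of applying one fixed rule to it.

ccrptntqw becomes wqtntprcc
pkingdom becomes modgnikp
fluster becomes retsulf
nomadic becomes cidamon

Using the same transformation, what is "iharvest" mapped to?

In each case the input is transformed by: reverse the string.
For "iharvest" the result is "tsevrahi".

tsevrahi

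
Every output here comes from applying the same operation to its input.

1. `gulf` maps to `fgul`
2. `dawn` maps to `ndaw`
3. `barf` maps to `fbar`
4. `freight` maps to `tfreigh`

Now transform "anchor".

rancho

Each output is the input with this applied: move the last character to the front.
So "anchor" becomes "rancho".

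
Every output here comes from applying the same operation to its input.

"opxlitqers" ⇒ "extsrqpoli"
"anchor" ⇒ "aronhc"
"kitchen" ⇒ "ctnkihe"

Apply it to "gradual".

In each case the input is transformed by: sort the characters into reverse alphabetical order, then move the last character to the front.
For "gradual", step one produces "urlgdaa"; step two turns that into "aurlgda".

aurlgda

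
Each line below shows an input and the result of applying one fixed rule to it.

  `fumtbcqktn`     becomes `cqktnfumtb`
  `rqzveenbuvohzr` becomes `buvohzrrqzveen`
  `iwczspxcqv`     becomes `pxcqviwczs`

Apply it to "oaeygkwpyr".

Rule — swap the front and back halves of the string.
So "oaeygkwpyr" becomes "kwpyroaeyg".

kwpyroaeyg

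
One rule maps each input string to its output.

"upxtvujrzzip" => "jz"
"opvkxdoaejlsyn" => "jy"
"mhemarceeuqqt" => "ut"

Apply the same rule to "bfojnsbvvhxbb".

hb

Looking at the pairs, the operation is to keep one character in every 3, starting at position 1 (positions 1st, 4th, 7th, ...), then keep only the last 2 characters.
Doing the same to "bfojnsbvvhxbb": "hb".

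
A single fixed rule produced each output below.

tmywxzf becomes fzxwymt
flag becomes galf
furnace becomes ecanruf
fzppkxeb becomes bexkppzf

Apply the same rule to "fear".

raef

The pattern: reverse the string.
"fear" → "raef".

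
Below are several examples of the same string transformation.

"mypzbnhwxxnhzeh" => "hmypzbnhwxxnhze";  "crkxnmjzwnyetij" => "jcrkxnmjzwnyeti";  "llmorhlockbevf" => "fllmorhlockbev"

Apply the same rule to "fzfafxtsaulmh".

Looking at the pairs, the operation is to move the last character to the front.
"fzfafxtsaulmh" → "hfzfafxtsaulm".

hfzfafxtsaulm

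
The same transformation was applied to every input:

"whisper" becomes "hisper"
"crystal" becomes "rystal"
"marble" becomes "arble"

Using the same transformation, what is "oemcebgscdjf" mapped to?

The pattern: delete the first character.
For "oemcebgscdjf" the result is "emcebgscdjf".

emcebgscdjf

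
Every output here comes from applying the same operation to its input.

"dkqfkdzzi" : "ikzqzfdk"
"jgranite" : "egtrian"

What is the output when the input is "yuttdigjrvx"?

What's happening: take characters alternately from the front and the back (1st, last, 2nd, 2nd-last, ...), then delete the first character.
"yuttdigjrvx" → "yxuvtrtjdgi" → "xuvtrtjdgi".

xuvtrtjdgi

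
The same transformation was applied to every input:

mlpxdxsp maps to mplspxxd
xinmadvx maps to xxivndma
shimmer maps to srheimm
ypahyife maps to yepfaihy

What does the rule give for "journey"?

In each case the input is transformed by: take characters alternately from the front and the back (1st, last, 2nd, 2nd-last, ...).
Applying that to "journey" gives "jyoeunr".

jyoeunr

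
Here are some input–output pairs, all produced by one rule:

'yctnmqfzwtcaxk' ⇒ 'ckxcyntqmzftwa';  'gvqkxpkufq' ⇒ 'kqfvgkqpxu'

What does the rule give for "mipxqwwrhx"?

wxhimxpwqr

What's happening: swap each adjacent pair of characters (1↔2, 3↔4, ...), then move the last 3 characters to the front (rotate right by 3).
Working it through for "mipxqwwrhx": intermediate "imxpwqrwxh", final "wxhimxpwqr".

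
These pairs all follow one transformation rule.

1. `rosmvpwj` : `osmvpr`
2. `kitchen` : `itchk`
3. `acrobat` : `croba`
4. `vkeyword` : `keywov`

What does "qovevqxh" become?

ovevqq

The rule is to delete the last 2 characters, then move the first character to the end.
Working it through for "qovevqxh": intermediate "qovevq", final "ovevqq".
(Check on "rosmvpwj": → "rosmvp" → "osmvpr" ✓)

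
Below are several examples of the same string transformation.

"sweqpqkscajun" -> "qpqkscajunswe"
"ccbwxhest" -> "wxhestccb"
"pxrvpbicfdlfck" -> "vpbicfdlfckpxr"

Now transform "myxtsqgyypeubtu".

tsqgyypeubtumyx

The pattern: move the first 3 characters to the end (rotate left by 3).
"myxtsqgyypeubtu" → "tsqgyypeubtumyx".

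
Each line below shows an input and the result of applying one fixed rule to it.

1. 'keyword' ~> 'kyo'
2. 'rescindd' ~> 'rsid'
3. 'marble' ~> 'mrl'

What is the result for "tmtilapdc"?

ttlp

Each output is the input with this applied: swap each adjacent pair of characters (1↔2, 3↔4, ...), then keep every other character starting from the second (positions 2nd, 4th, 6th, ...).
On "tmtilapdc": the first step gives "mtitaldpc", and the second then gives "ttlp".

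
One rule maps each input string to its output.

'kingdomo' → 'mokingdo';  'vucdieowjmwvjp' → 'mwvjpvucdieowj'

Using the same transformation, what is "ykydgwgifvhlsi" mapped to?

What's happening: swap the front and back halves of the string, then move the first 2 characters to the end (rotate left by 2).
"ykydgwgifvhlsi" → "ifvhlsiykydgwg" → "vhlsiykydgwgif".

vhlsiykydgwgif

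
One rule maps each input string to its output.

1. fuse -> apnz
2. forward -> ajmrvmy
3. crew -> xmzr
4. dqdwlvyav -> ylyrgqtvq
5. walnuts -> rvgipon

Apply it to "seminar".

nzhdivm

The transformation: shift every letter 5 places backward in the alphabet (wrapping around).
So "seminar" becomes "nzhdivm".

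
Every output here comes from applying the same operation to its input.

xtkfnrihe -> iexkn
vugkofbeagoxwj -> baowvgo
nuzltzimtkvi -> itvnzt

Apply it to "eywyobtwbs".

Looking at the pairs, the operation is to keep every other character starting from the first (positions 1st, 3rd, 5th, ...), then move the first 3 characters to the end (rotate left by 3).
Doing the same to "eywyobtwbs": "tbewo".

tbewo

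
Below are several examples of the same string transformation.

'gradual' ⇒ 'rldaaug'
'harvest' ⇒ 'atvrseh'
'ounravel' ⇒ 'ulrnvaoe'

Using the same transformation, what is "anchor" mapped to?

nrhcao

In each case the input is transformed by: swap the first and last characters, then swap each adjacent pair of characters (1↔2, 3↔4, ...).
"anchor" → "rnchoa" → "nrhcao".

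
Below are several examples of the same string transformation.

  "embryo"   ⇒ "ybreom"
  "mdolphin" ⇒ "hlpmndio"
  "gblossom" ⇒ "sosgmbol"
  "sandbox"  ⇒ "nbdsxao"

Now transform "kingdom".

ndgkmio

In each case the input is transformed by: take characters alternately from the front and the back (1st, last, 2nd, 2nd-last, ...), then move the last 3 characters to the front (rotate right by 3).
For "kingdom", step one produces "kmiondg"; step two turns that into "ndgkmio".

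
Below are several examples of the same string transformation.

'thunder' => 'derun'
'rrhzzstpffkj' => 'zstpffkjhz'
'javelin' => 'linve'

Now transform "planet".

In each case the input is transformed by: delete the first 2 characters, then move the first 2 characters to the end (rotate left by 2).
"planet" → "etan".

etan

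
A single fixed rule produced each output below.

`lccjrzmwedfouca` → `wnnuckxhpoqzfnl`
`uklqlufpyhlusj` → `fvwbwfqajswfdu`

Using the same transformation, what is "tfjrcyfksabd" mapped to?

Rule — shift every letter 11 places forward in the alphabet (wrapping around).
Doing the same to "tfjrcyfksabd": "equcnjqvdlmo".

equcnjqvdlmo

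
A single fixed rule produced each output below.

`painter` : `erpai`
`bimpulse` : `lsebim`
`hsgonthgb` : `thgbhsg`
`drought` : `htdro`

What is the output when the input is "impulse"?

seimp

Rule — move the first 3 characters to the end (rotate left by 3), then delete the first 2 characters.
On "impulse": the first step gives "ulseimp", and the second then gives "seimp".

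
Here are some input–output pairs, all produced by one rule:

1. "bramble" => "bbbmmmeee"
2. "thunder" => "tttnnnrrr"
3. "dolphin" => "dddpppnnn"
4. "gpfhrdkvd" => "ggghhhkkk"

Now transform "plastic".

The transformation: keep one character in every 3, starting at position 1 (positions 1st, 4th, 7th, ...), then repeat every character 3 times.
Starting from "plastic": after the first operation, "psc"; after the second, "pppsssccc".
(Check on "bramble": → "bme" → "bbbmmmeee" ✓)

pppsssccc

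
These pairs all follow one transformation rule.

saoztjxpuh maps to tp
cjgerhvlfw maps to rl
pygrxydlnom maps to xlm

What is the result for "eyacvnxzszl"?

vzl

What's happening: delete the first 3 characters, then keep one character in every 3, starting at position 2 (positions 2nd, 5th, 8th, ...).
On "eyacvnxzszl" that produces "vzl".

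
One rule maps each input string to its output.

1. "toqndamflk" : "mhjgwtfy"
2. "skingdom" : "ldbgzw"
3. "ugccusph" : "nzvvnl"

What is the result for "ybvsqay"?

ruolj

Each output is the input with this applied: shift every letter 7 places backward in the alphabet (wrapping around), then delete the last 2 characters.
Applying both steps to "ybvsqay": "ruoljtr", then "ruolj".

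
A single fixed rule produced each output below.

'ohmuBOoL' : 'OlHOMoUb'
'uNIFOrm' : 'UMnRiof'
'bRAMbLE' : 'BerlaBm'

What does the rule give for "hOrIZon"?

HNoORzi

What's happening: flip the case of every letter, then take characters alternately from the front and the back (1st, last, 2nd, 2nd-last, ...).
Working it through for "hOrIZon": intermediate "HoRizON", final "HNoORzi".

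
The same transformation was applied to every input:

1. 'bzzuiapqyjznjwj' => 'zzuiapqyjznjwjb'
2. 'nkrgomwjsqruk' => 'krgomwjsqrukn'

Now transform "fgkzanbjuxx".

What's happening: move the first character to the end.
Applying that to "fgkzanbjuxx" gives "gkzanbjuxxf".

gkzanbjuxxf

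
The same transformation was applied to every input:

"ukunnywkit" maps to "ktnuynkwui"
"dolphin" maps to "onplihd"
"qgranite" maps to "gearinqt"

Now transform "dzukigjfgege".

zekugifjegdg

Looking at the pairs, the operation is to swap the first and last characters, then swap each adjacent pair of characters (1↔2, 3↔4, ...).
Starting from "dzukigjfgege": after the first operation, "ezukigjfgegd"; after the second, "zekugifjegdg".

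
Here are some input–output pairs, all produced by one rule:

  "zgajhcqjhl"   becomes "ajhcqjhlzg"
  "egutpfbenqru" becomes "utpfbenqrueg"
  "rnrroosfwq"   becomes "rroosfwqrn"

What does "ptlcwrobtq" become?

lcwrobtqpt

Rule — move the first 2 characters to the end (rotate left by 2).
"ptlcwrobtq" → "lcwrobtqpt".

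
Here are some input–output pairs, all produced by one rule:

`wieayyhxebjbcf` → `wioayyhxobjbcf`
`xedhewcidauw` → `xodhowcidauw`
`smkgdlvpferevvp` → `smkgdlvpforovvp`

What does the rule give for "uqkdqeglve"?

The pattern: replace every "e" with "o".
Applying that to "uqkdqeglve" gives "uqkdqoglvo".

uqkdqoglvo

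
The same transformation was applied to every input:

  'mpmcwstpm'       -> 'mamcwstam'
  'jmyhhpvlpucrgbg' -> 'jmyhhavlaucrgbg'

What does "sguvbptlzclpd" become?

sguvbatlzclad

The pattern: replace every "p" with "a".
On "sguvbptlzclpd" that produces "sguvbatlzclad".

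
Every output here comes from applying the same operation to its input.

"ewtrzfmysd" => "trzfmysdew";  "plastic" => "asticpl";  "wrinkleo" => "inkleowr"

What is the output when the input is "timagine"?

magineti

What's happening: move the first 2 characters to the end (rotate left by 2).
So "timagine" becomes "magineti".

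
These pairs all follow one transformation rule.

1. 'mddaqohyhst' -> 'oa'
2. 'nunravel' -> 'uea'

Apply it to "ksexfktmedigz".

The transformation: sort the characters into reverse alphabetical order, then keep only the vowels.
For "ksexfktmedigz" the result is "iee".

iee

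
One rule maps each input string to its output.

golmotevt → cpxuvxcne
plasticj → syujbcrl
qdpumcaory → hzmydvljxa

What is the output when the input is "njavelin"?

Rule — move the last character to the front, then shift every letter 9 places forward in the alphabet (wrapping around).
Working it through for "njavelin": intermediate "nnjaveli", final "wwsjenur".

wwsjenur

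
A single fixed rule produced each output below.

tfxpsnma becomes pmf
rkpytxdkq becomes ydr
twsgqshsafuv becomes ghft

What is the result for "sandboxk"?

In each case the input is transformed by: move the first 3 characters to the end (rotate left by 3), then keep one character in every 3, starting at position 1 (positions 1st, 4th, 7th, ...).
On "sandboxk": the first step gives "dboxksan", and the second then gives "dxa".

dxa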